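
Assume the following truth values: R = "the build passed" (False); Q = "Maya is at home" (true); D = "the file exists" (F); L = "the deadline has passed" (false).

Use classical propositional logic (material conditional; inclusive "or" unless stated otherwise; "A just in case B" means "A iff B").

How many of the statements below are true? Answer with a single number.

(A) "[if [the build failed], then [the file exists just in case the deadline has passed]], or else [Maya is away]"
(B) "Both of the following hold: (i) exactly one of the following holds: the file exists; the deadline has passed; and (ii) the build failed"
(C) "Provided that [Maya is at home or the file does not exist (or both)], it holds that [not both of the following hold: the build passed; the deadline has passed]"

2

(A): Parsed as (not R -> (D iff L)) or not Q

not R = not False = True
D iff L = False iff False = True
not R -> (D iff L) = True -> True = True
not Q = not True = False
(not R -> (D iff L)) or not Q = True or False = True
Hence (A) is true.

(B): In symbols: (D xor L) and not R

D xor L = False xor False = False
not R = not False = True
(D xor L) and not R = False and True = False
Hence (B) is false.

(C): Formalization: (Q or not D) -> (R nand L)

not D = not False = True
Q or not D = True or True = True
R nand L = False nand False = True
(Q or not D) -> (R nand L) = True -> True = True
Thus (C) is true.

Count: 2.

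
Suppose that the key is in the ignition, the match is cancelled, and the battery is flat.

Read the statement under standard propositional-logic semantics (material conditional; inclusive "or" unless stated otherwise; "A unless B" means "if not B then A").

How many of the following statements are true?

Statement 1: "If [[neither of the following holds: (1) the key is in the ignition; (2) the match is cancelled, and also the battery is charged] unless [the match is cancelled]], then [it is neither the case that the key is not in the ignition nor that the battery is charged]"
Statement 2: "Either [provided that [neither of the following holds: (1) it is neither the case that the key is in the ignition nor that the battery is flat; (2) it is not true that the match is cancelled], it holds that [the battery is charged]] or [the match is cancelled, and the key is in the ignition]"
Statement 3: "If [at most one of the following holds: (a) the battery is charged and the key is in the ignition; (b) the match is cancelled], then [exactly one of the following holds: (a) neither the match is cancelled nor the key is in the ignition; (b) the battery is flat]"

3

Let H = "the key is in the ignition" (True), W = "the match is cancelled" (True), P = "the battery is charged" (False).

Statement 1: Formalization: ((H nor (W and P)) or W) -> (not H nor P)

W and P = True and False = False
H nor (W and P) = True nor False = False
(H nor (W and P)) or W = False or True = True
not H = not True = False
not H nor P = False nor False = True
((H nor (W and P)) or W) -> (not H nor P) = True -> True = True
So Statement 1 is true.

Statement 2: This is (((H nor not P) nor not W) -> P) or (W and H).

not P = not False = True
H nor not P = True nor True = False
not W = not True = False
(H nor not P) nor not W = False nor False = True
((H nor not P) nor not W) -> P = True -> False = False
W and H = True and True = True
(((H nor not P) nor not W) -> P) or (W and H) = False or True = True
Hence Statement 2 is true.

Statement 3: Formalization: ((P and H) nand W) -> ((W nor H) xor not P)

P and H = False and True = False
(P and H) nand W = False nand True = True
W nor H = True nor True = False
not P = not False = True
(W nor H) xor not P = False xor True = True
((P and H) nand W) -> ((W nor H) xor not P) = True -> True = True
Hence Statement 3 is true.

Count: 3.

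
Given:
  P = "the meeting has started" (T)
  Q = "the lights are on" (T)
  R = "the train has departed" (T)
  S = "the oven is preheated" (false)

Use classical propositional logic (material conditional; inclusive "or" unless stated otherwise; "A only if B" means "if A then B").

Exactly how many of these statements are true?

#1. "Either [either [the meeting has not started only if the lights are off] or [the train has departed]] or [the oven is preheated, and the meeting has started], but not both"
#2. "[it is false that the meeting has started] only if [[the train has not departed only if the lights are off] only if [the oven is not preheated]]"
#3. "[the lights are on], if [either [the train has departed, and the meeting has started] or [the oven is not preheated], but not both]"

#1: This is ((¬P → ¬Q) ∨ R) ⊕ (S ∧ P).

¬P = ¬T = F
¬Q = ¬T = F
¬P → ¬Q = F → F = T
(¬P → ¬Q) ∨ R = T ∨ T = T
S ∧ P = F ∧ T = F
((¬P → ¬Q) ∨ R) ⊕ (S ∧ P) = T ⊕ F = T
Thus #1 is true.

#2: Parsed as ¬P → ((¬R → ¬Q) → ¬S)

¬P = ¬T = F
¬R = ¬T = F
¬Q = ¬T = F
¬R → ¬Q = F → F = T
¬S = ¬F = T
(¬R → ¬Q) → ¬S = T → T = T
¬P → ((¬R → ¬Q) → ¬S) = F → T = T
Thus #2 is true.

#3: Parsed as ((R ∧ P) ⊕ ¬S) → Q

R ∧ P = T ∧ T = T
¬S = ¬F = T
(R ∧ P) ⊕ ¬S = T ⊕ T = F
((R ∧ P) ⊕ ¬S) → Q = F → T = T
Hence #3 is true.

3 of the 3 statements are true.

3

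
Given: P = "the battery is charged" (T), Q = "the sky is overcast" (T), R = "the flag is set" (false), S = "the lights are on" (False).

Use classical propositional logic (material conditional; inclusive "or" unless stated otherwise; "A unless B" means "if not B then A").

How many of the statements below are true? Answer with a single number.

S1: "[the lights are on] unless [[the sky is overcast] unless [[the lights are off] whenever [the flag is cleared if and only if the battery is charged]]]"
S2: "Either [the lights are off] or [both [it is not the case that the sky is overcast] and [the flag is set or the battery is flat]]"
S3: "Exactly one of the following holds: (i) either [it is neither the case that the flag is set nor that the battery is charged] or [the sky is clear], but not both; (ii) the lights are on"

2

S1: In symbols: S ∨ (Q ∨ ((¬R ↔ P) → ¬S))

¬R = ¬F = T
¬R ↔ P = T ↔ T = T
¬S = ¬F = T
(¬R ↔ P) → ¬S = T → T = T
Q ∨ ((¬R ↔ P) → ¬S) = T ∨ T = T
S ∨ (Q ∨ ((¬R ↔ P) → ¬S)) = F ∨ T = T
Thus S1 is true.

S2: This is ¬S ∨ (¬Q ∧ (R ∨ ¬P)).

¬S = ¬F = T
¬Q = ¬T = F
¬P = ¬T = F
R ∨ ¬P = F ∨ F = F
¬Q ∧ (R ∨ ¬P) = F ∧ F = F
¬S ∨ (¬Q ∧ (R ∨ ¬P)) = T ∨ F = T
Hence S2 is true.

S3: In symbols: ((R ↓ P) ⊕ ¬Q) ⊕ S

R ↓ P = F ↓ T = F
¬Q = ¬T = F
(R ↓ P) ⊕ ¬Q = F ⊕ F = F
((R ↓ P) ⊕ ¬Q) ⊕ S = F ⊕ F = F
Hence S3 is false.

True statements: 2 (S1, S2).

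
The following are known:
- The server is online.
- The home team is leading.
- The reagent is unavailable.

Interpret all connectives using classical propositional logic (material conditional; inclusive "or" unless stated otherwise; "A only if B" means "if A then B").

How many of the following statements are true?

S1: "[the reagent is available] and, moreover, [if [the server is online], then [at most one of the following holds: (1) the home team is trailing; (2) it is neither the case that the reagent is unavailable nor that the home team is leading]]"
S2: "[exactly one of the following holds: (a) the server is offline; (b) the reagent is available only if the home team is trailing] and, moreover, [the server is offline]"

0

Let R = "the reagent is available" (F), P = "the server is online" (T), Q = "the home team is leading" (T).

S1: In symbols: R & (P -> (~Q nand (~R nor Q)))

~Q = ~T = F
~R = ~F = T
~R nor Q = T nor T = F
~Q nand (~R nor Q) = F nand F = T
P -> (~Q nand (~R nor Q)) = T -> T = T
R & (P -> (~Q nand (~R nor Q))) = F & T = F
Thus S1 is false.

S2: In symbols: (~P xor (R -> ~Q)) & ~P

~P = ~T = F
~Q = ~T = F
R -> ~Q = F -> F = T
~P xor (R -> ~Q) = F xor T = T
~P = ~T = F
(~P xor (R -> ~Q)) & ~P = T & F = F
Hence S2 is false.

Count: 0.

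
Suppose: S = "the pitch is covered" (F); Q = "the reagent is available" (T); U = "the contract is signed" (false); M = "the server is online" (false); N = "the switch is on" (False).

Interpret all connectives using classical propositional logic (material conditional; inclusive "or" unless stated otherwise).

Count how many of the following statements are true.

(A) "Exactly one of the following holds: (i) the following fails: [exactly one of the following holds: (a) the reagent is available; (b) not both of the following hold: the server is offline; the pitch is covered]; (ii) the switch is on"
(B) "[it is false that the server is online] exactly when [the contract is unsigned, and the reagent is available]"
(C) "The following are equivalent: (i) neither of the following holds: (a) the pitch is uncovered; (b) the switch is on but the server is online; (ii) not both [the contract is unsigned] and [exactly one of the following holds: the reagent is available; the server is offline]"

(A): In symbols: not (Q xor (not M nand S)) xor N

not M = not False = True
not M nand S = True nand False = True
Q xor (not M nand S) = True xor True = False
not (Q xor (not M nand S)) = not False = True
not (Q xor (not M nand S)) xor N = True xor False = True
Thus (A) is true.

(B): Parsed as not M iff (not U and Q)

not M = not False = True
not U = not False = True
not U and Q = True and True = True
not M iff (not U and Q) = True iff True = True
Hence (B) is true.

(C): Parsed as (not S nor (N and M)) iff (not U nand (Q xor not M))

not S = not False = True
N and M = False and False = False
not S nor (N and M) = True nor False = False
not U = not False = True
not M = not False = True
Q xor not M = True xor True = False
not U nand (Q xor not M) = True nand False = True
(not S nor (N and M)) iff (not U nand (Q xor not M)) = False iff True = False
Hence (C) is false.

Count: 2.

2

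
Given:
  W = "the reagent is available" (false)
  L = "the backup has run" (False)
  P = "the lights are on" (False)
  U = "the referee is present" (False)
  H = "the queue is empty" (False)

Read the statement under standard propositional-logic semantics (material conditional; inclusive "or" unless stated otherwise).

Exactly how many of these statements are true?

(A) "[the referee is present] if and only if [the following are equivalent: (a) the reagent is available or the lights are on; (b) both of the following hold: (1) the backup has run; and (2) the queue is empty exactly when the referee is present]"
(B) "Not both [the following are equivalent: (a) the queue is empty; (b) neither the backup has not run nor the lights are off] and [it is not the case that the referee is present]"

0

(A): This is U ↔ ((W ∨ P) ↔ (L ∧ (H ↔ U))).

W ∨ P = F ∨ F = F
H ↔ U = F ↔ F = T
L ∧ (H ↔ U) = F ∧ T = F
(W ∨ P) ↔ (L ∧ (H ↔ U)) = F ↔ F = T
U ↔ ((W ∨ P) ↔ (L ∧ (H ↔ U))) = F ↔ T = F
Hence (A) is false.

(B): Parsed as (H ↔ (¬L ↓ ¬P)) ↑ ¬U

¬L = ¬F = T
¬P = ¬F = T
¬L ↓ ¬P = T ↓ T = F
H ↔ (¬L ↓ ¬P) = F ↔ F = T
¬U = ¬F = T
(H ↔ (¬L ↓ ¬P)) ↑ ¬U = T ↑ T = F
Hence (B) is false.

True statements: 0 (none).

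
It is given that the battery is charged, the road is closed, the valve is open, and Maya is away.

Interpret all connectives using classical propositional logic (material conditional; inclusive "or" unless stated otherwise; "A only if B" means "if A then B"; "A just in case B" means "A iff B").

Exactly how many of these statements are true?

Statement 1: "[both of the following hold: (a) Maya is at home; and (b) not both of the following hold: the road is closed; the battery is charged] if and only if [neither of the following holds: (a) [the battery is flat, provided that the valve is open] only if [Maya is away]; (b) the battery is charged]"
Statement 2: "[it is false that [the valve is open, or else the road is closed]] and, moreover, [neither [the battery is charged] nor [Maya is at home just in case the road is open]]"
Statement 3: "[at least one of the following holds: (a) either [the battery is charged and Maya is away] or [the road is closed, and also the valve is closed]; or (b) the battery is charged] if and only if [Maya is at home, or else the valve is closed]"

Let S = "Maya is at home" (F), Q = "the road is closed" (T), P = "the battery is charged" (T), R = "the valve is open" (T).

Statement 1: Formalization: (S ∧ (Q ↑ P)) ↔ (((R → ¬P) → ¬S) ↓ P)

Q ↑ P = T ↑ T = F
S ∧ (Q ↑ P) = F ∧ F = F
¬P = ¬T = F
R → ¬P = T → F = F
¬S = ¬F = T
(R → ¬P) → ¬S = F → T = T
((R → ¬P) → ¬S) ↓ P = T ↓ T = F
(S ∧ (Q ↑ P)) ↔ (((R → ¬P) → ¬S) ↓ P) = F ↔ F = T
Thus Statement 1 is true.

Statement 2: This is ¬(R ∨ Q) ∧ (P ↓ (S ↔ ¬Q)).

R ∨ Q = T ∨ T = T
¬(R ∨ Q) = ¬T = F
¬Q = ¬T = F
S ↔ ¬Q = F ↔ F = T
P ↓ (S ↔ ¬Q) = T ↓ T = F
¬(R ∨ Q) ∧ (P ↓ (S ↔ ¬Q)) = F ∧ F = F
Hence Statement 2 is false.

Statement 3: This is (((P ∧ ¬S) ∨ (Q ∧ ¬R)) ∨ P) ↔ (S ∨ ¬R).

¬S = ¬F = T
P ∧ ¬S = T ∧ T = T
¬R = ¬T = F
Q ∧ ¬R = T ∧ F = F
(P ∧ ¬S) ∨ (Q ∧ ¬R) = T ∨ F = T
((P ∧ ¬S) ∨ (Q ∧ ¬R)) ∨ P = T ∨ T = T
¬R = ¬T = F
S ∨ ¬R = F ∨ F = F
(((P ∧ ¬S) ∨ (Q ∧ ¬R)) ∨ P) ↔ (S ∨ ¬R) = T ↔ F = F
So Statement 3 is false.

Count: 1.

1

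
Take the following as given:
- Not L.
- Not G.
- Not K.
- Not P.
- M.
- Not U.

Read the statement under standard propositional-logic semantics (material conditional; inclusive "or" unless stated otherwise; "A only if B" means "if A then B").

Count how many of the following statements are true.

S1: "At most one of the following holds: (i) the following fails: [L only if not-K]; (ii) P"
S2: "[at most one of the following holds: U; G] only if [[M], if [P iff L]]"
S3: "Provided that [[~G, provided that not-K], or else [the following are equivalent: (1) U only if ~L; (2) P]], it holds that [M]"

S1: Formalization: ~(L -> ~K) nand P

~K = ~F = T
L -> ~K = F -> T = T
~(L -> ~K) = ~T = F
~(L -> ~K) nand P = F nand F = T
Hence S1 is true.

S2: Parsed as (U nand G) -> ((P <-> L) -> M)

U nand G = F nand F = T
P <-> L = F <-> F = T
(P <-> L) -> M = T -> T = T
(U nand G) -> ((P <-> L) -> M) = T -> T = T
Hence S2 is true.

S3: Parsed as ((~K -> ~G) | ((U -> ~L) <-> P)) -> M

~K = ~F = T
~G = ~F = T
~K -> ~G = T -> T = T
~L = ~F = T
U -> ~L = F -> T = T
(U -> ~L) <-> P = T <-> F = F
(~K -> ~G) | ((U -> ~L) <-> P) = T | F = T
((~K -> ~G) | ((U -> ~L) <-> P)) -> M = T -> T = T
Thus S3 is true.

Count: 3.

3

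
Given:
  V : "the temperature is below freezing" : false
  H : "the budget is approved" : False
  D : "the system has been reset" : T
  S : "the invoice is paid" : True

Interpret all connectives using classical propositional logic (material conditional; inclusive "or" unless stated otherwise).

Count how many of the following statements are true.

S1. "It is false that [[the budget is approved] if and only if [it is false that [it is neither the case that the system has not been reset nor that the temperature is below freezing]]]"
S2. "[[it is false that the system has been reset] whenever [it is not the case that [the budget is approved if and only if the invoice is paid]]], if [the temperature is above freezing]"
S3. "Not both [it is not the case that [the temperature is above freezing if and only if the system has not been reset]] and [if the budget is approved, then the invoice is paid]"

0

S1: Formalization: ¬(H ↔ ¬(¬D ↓ V))

¬D = ¬T = F
¬D ↓ V = F ↓ F = T
¬(¬D ↓ V) = ¬T = F
H ↔ ¬(¬D ↓ V) = F ↔ F = T
¬(H ↔ ¬(¬D ↓ V)) = ¬T = F
Thus S1 is false.

S2: In symbols: ¬V → (¬(H ↔ S) → ¬D)

¬V = ¬F = T
H ↔ S = F ↔ T = F
¬(H ↔ S) = ¬F = T
¬D = ¬T = F
¬(H ↔ S) → ¬D = T → F = F
¬V → (¬(H ↔ S) → ¬D) = T → F = F
Hence S2 is false.

S3: Parsed as ¬(¬V ↔ ¬D) ↑ (H → S)

¬V = ¬F = T
¬D = ¬T = F
¬V ↔ ¬D = T ↔ F = F
¬(¬V ↔ ¬D) = ¬F = T
H → S = F → T = T
¬(¬V ↔ ¬D) ↑ (H → S) = T ↑ T = F
So S3 is false.

0 of the 3 statements are true (none).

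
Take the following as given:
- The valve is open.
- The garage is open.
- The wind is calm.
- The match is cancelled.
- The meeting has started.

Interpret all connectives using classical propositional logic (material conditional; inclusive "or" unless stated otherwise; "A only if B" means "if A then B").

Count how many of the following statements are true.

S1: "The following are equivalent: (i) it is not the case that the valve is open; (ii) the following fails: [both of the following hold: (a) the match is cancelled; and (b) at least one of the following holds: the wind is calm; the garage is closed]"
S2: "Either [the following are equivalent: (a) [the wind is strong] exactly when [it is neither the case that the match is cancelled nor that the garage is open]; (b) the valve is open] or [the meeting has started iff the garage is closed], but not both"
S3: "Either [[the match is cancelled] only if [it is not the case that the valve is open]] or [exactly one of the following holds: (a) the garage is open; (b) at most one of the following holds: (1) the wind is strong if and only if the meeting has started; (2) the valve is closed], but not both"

2

Let G = "the valve is open" (True), V = "the match is cancelled" (True), N = "the wind is strong" (False), S = "the garage is closed" (False), R = "the meeting has started" (True).

S1: Parsed as not G iff not (V and (not N or S))

not G = not True = False
not N = not False = True
not N or S = True or False = True
V and (not N or S) = True and True = True
not (V and (not N or S)) = not True = False
not G iff not (V and (not N or S)) = False iff False = True
So S1 is true.

S2: This is ((N iff (V nor not S)) iff G) xor (R iff S).

not S = not False = True
V nor not S = True nor True = False
N iff (V nor not S) = False iff False = True
(N iff (V nor not S)) iff G = True iff True = True
R iff S = True iff False = False
((N iff (V nor not S)) iff G) xor (R iff S) = True xor False = True
Hence S2 is true.

S3: Parsed as (V -> not G) xor (not S xor ((N iff R) nand not G))

not G = not True = False
V -> not G = True -> False = False
not S = not False = True
N iff R = False iff True = False
not G = not True = False
(N iff R) nand not G = False nand False = True
not S xor ((N iff R) nand not G) = True xor True = False
(V -> not G) xor (not S xor ((N iff R) nand not G)) = False xor False = False
Thus S3 is false.

2 of the 3 statements are true.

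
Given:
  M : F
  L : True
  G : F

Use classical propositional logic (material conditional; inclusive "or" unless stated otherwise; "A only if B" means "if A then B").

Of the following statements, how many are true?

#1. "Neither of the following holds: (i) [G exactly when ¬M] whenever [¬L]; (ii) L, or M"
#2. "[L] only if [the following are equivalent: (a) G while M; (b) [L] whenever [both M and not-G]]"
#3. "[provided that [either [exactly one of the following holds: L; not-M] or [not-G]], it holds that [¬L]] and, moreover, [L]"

0

#1: This is (~L -> (G <-> ~M)) nor (L | M).

~L = ~T = F
~M = ~F = T
G <-> ~M = F <-> T = F
~L -> (G <-> ~M) = F -> F = T
L | M = T | F = T
(~L -> (G <-> ~M)) nor (L | M) = T nor T = F
So #1 is false.

#2: This is L -> ((G & M) <-> ((M & ~G) -> L)).

G & M = F & F = F
~G = ~F = T
M & ~G = F & T = F
(M & ~G) -> L = F -> T = T
(G & M) <-> ((M & ~G) -> L) = F <-> T = F
L -> ((G & M) <-> ((M & ~G) -> L)) = T -> F = F
Hence #2 is false.

#3: This is (((L xor ~M) | ~G) -> ~L) & L.

~M = ~F = T
L xor ~M = T xor T = F
~G = ~F = T
(L xor ~M) | ~G = F | T = T
~L = ~T = F
((L xor ~M) | ~G) -> ~L = T -> F = F
(((L xor ~M) | ~G) -> ~L) & L = F & T = F
Hence #3 is false.

0 of the 3 statements are true (none).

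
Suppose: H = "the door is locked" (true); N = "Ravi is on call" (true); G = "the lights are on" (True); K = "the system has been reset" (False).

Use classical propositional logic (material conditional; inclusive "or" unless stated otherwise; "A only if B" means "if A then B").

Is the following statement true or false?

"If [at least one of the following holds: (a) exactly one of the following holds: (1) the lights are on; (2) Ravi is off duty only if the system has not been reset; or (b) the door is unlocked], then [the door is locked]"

true

Values: G=True, N=True, K=False, H=True.
This is ((G xor (not N -> not K)) or not H) -> H.

not N = not True = False
not K = not False = True
not N -> not K = False -> True = True
G xor (not N -> not K) = True xor True = False
not H = not True = False
(G xor (not N -> not K)) or not H = False or False = False
((G xor (not N -> not K)) or not H) -> H = False -> True = True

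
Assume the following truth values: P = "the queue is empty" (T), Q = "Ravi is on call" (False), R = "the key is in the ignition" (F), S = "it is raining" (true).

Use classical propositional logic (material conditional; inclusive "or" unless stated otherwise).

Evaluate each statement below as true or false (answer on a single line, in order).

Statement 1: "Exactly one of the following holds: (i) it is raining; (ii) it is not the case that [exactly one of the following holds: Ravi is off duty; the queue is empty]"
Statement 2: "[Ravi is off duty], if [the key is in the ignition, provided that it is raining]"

Statement 1: In symbols: S xor not (not Q xor P)

not Q = not False = True
not Q xor P = True xor True = False
not (not Q xor P) = not False = True
S xor not (not Q xor P) = True xor True = False
Hence Statement 1 is false.

Statement 2: Parsed as (S -> R) -> not Q

S -> R = True -> False = False
not Q = not False = True
(S -> R) -> not Q = False -> True = True
So Statement 2 is true.

Statement 1 False / Statement 2 True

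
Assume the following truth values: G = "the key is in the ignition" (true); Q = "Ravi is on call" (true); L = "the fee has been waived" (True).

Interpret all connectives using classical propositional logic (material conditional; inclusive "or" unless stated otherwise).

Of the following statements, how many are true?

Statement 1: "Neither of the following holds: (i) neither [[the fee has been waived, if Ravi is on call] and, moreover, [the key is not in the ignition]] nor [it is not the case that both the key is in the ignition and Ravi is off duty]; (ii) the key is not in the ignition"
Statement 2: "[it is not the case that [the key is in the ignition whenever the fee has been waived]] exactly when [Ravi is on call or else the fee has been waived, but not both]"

Statement 1: Formalization: (((Q → L) ∧ ¬G) ↓ (G ↑ ¬Q)) ↓ ¬G

Q → L = T → T = T
¬G = ¬T = F
(Q → L) ∧ ¬G = T ∧ F = F
¬Q = ¬T = F
G ↑ ¬Q = T ↑ F = T
((Q → L) ∧ ¬G) ↓ (G ↑ ¬Q) = F ↓ T = F
¬G = ¬T = F
(((Q → L) ∧ ¬G) ↓ (G ↑ ¬Q)) ↓ ¬G = F ↓ F = T
Thus Statement 1 is true.

Statement 2: Parsed as ¬(L → G) ↔ (Q ⊕ L)

L → G = T → T = T
¬(L → G) = ¬T = F
Q ⊕ L = T ⊕ T = F
¬(L → G) ↔ (Q ⊕ L) = F ↔ F = T
So Statement 2 is true.

2 of the 2 statements are true (Statement 1, Statement 2).

2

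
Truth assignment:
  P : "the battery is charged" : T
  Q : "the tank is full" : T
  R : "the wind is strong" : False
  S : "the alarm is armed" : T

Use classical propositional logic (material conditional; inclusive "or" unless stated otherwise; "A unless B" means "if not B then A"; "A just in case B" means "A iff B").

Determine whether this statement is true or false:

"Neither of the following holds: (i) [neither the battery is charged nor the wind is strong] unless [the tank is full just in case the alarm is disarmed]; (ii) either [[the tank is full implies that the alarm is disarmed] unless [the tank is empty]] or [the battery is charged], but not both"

This is ((P ↓ R) ∨ (Q ↔ ¬S)) ↓ (((Q → ¬S) ∨ ¬Q) ⊕ P).

P ↓ R = T ↓ F = F
¬S = ¬T = F
Q ↔ ¬S = T ↔ F = F
(P ↓ R) ∨ (Q ↔ ¬S) = F ∨ F = F
¬S = ¬T = F
Q → ¬S = T → F = F
¬Q = ¬T = F
(Q → ¬S) ∨ ¬Q = F ∨ F = F
((Q → ¬S) ∨ ¬Q) ⊕ P = F ⊕ T = T
((P ↓ R) ∨ (Q ↔ ¬S)) ↓ (((Q → ¬S) ∨ ¬Q) ⊕ P) = F ↓ T = F

False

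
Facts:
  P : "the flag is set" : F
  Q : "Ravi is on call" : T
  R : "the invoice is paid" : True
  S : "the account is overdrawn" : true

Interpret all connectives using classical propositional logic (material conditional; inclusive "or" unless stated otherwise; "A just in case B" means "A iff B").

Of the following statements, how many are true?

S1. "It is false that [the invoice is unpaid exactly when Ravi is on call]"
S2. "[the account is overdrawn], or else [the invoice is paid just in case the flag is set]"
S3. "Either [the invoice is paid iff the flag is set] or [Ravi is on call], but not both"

3

S1: This is ¬(¬R ↔ Q).

¬R = ¬T = F
¬R ↔ Q = F ↔ T = F
¬(¬R ↔ Q) = ¬F = T
Thus S1 is true.

S2: This is S ∨ (R ↔ P).

R ↔ P = T ↔ F = F
S ∨ (R ↔ P) = T ∨ F = T
Hence S2 is true.

S3: Formalization: (R ↔ P) ⊕ Q

R ↔ P = T ↔ F = F
(R ↔ P) ⊕ Q = F ⊕ T = T
Hence S3 is true.

True statements: 3.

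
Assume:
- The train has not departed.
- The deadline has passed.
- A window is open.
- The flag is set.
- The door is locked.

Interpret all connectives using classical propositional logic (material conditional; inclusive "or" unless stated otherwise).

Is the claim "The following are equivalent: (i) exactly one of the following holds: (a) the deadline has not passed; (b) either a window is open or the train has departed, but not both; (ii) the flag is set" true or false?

True.

Let Q = "the deadline has passed" (T), D = "a window is open" (T), V = "the train has departed" (F), R = "the flag is set" (T).
In symbols: (¬Q ⊕ (D ⊕ V)) ↔ R

¬Q = ¬T = F
D ⊕ V = T ⊕ F = T
¬Q ⊕ (D ⊕ V) = F ⊕ T = T
(¬Q ⊕ (D ⊕ V)) ↔ R = T ↔ T = T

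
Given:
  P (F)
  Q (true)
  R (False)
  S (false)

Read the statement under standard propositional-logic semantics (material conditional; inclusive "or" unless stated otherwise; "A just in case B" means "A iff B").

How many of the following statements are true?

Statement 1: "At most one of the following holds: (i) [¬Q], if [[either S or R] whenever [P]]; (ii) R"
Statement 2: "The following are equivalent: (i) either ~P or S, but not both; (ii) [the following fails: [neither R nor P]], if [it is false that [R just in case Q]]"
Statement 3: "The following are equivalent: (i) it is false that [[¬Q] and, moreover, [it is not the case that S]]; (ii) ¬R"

2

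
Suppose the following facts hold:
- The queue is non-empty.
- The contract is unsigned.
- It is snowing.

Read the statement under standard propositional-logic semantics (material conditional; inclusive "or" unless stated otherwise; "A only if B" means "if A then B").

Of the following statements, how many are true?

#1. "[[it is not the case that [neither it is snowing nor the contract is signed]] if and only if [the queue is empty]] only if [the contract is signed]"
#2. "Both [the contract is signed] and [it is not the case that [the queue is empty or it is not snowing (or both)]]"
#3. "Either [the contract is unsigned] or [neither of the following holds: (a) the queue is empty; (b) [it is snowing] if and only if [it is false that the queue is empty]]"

Let S = "it is snowing" (True), Q = "the contract is signed" (False), L = "the queue is empty" (False).

#1: This is (not (S nor Q) iff L) -> Q.

S nor Q = True nor False = False
not (S nor Q) = not False = True
not (S nor Q) iff L = True iff False = False
(not (S nor Q) iff L) -> Q = False -> False = True
So #1 is true.

#2: This is Q and not (L or not S).

not S = not True = False
L or not S = False or False = False
not (L or not S) = not False = True
Q and not (L or not S) = False and True = False
Hence #2 is false.

#3: In symbols: not Q or (L nor (S iff not L))

not Q = not False = True
not L = not False = True
S iff not L = True iff True = True
L nor (S iff not L) = False nor True = False
not Q or (L nor (S iff not L)) = True or False = True
So #3 is true.

Count: 2.

2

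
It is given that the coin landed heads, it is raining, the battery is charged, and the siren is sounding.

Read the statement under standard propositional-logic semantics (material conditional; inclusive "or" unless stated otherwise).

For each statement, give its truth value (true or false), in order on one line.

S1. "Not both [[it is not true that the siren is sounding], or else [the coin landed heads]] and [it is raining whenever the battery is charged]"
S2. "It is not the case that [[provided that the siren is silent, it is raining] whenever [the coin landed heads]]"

Let S = "the siren is sounding" (True), P = "the coin landed heads" (True), R = "the battery is charged" (True), Q = "it is raining" (True).

S1: Formalization: (not S or P) nand (R -> Q)

not S = not True = False
not S or P = False or True = True
R -> Q = True -> True = True
(not S or P) nand (R -> Q) = True nand True = False
So S1 is false.

S2: Parsed as not (P -> (not S -> Q))

not S = not True = False
not S -> Q = False -> True = True
P -> (not S -> Q) = True -> True = True
not (P -> (not S -> Q)) = not True = False
So S2 is false.

S1 False; S2 False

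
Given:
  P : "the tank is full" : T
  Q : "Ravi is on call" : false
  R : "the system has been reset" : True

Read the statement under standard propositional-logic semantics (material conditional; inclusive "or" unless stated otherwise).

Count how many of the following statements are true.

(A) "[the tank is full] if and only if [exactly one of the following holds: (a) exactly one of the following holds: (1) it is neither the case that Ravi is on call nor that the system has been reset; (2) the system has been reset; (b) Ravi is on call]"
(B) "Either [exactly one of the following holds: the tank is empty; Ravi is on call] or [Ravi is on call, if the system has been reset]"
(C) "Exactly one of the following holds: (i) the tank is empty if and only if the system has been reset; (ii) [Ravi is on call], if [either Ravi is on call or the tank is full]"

(A): In symbols: P iff (((Q nor R) xor R) xor Q)

Q nor R = False nor True = False
(Q nor R) xor R = False xor True = True
((Q nor R) xor R) xor Q = True xor False = True
P iff (((Q nor R) xor R) xor Q) = True iff True = True
Hence (A) is true.

(B): Formalization: (not P xor Q) or (R -> Q)

not P = not True = False
not P xor Q = False xor False = False
R -> Q = True -> False = False
(not P xor Q) or (R -> Q) = False or False = False
Thus (B) is false.

(C): Parsed as (not P iff R) xor ((Q or P) -> Q)

not P = not True = False
not P iff R = False iff True = False
Q or P = False or True = True
(Q or P) -> Q = True -> False = False
(not P iff R) xor ((Q or P) -> Q) = False xor False = False
Hence (C) is false.

True statements: 1 ((A)).

1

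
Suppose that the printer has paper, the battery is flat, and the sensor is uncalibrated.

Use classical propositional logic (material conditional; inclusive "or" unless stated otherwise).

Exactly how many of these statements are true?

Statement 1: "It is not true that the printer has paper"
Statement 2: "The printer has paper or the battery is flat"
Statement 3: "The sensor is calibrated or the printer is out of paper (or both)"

1

Let L = "the printer has paper" (True), N = "the battery is charged" (False), P = "the sensor is calibrated" (False).

Statement 1: Formalization: not L

not L = not True = False
Thus Statement 1 is false.

Statement 2: Parsed as L or not N

not N = not False = True
L or not N = True or True = True
So Statement 2 is true.

Statement 3: Formalization: P or not L

not L = not True = False
P or not L = False or False = False
Hence Statement 3 is false.

True statements: 1 (Statement 2).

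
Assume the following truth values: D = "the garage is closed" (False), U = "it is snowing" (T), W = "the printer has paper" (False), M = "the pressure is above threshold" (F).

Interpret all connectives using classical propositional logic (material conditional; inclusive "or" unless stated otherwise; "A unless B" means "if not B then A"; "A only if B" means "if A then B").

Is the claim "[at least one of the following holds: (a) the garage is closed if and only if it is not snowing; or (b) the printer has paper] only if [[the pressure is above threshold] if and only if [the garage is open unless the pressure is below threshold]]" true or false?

false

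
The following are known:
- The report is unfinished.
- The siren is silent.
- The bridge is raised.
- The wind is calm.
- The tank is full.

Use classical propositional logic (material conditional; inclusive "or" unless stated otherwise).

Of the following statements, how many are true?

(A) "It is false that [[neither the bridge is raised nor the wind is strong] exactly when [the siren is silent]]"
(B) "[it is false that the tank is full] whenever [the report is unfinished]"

Let H = "the bridge is raised" (T), V = "the wind is strong" (F), D = "the siren is sounding" (F), P = "the report is finished" (F), L = "the tank is full" (T).

(A): Formalization: ~((H nor V) <-> ~D)

H nor V = T nor F = F
~D = ~F = T
(H nor V) <-> ~D = F <-> T = F
~((H nor V) <-> ~D) = ~F = T
Thus (A) is true.

(B): In symbols: ~P -> ~L

~P = ~F = T
~L = ~T = F
~P -> ~L = T -> F = F
So (B) is false.

Count: 1.

1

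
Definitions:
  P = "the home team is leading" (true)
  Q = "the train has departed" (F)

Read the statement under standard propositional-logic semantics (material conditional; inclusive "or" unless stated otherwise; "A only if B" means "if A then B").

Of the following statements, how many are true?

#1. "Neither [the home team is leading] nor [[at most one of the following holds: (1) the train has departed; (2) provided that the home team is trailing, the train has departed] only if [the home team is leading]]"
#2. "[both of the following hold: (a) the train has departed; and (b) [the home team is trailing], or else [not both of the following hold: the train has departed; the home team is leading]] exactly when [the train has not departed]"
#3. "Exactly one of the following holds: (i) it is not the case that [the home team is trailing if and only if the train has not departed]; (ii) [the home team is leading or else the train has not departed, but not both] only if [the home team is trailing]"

#1: In symbols: P ↓ ((Q ↑ (¬P → Q)) → P)

¬P = ¬T = F
¬P → Q = F → F = T
Q ↑ (¬P → Q) = F ↑ T = T
(Q ↑ (¬P → Q)) → P = T → T = T
P ↓ ((Q ↑ (¬P → Q)) → P) = T ↓ T = F
Thus #1 is false.

#2: Parsed as (Q ∧ (¬P ∨ (Q ↑ P))) ↔ ¬Q

¬P = ¬T = F
Q ↑ P = F ↑ T = T
¬P ∨ (Q ↑ P) = F ∨ T = T
Q ∧ (¬P ∨ (Q ↑ P)) = F ∧ T = F
¬Q = ¬F = T
(Q ∧ (¬P ∨ (Q ↑ P))) ↔ ¬Q = F ↔ T = F
Hence #2 is false.

#3: Formalization: ¬(¬P ↔ ¬Q) ⊕ ((P ⊕ ¬Q) → ¬P)

¬P = ¬T = F
¬Q = ¬F = T
¬P ↔ ¬Q = F ↔ T = F
¬(¬P ↔ ¬Q) = ¬F = T
¬Q = ¬F = T
P ⊕ ¬Q = T ⊕ T = F
¬P = ¬T = F
(P ⊕ ¬Q) → ¬P = F → F = T
¬(¬P ↔ ¬Q) ⊕ ((P ⊕ ¬Q) → ¬P) = T ⊕ T = F
Thus #3 is false.

Count: 0.

0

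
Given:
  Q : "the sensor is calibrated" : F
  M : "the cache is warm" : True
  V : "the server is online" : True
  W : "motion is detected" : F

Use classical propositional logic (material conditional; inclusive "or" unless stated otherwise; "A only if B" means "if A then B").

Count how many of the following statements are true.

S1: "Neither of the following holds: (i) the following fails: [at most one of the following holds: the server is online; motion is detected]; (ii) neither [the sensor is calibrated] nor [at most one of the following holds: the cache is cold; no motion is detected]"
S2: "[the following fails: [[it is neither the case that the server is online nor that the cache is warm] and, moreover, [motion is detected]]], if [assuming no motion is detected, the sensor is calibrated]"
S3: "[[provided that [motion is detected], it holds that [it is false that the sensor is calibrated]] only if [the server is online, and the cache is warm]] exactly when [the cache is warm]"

S1: Parsed as not (V nand W) nor (Q nor (not M nand not W))

V nand W = True nand False = True
not (V nand W) = not True = False
not M = not True = False
not W = not False = True
not M nand not W = False nand True = True
Q nor (not M nand not W) = False nor True = False
not (V nand W) nor (Q nor (not M nand not W)) = False nor False = True
Hence S1 is true.

S2: This is (not W -> Q) -> not ((V nor M) and W).

not W = not False = True
not W -> Q = True -> False = False
V nor M = True nor True = False
(V nor M) and W = False and False = False
not ((V nor M) and W) = not False = True
(not W -> Q) -> not ((V nor M) and W) = False -> True = True
Thus S2 is true.

S3: In symbols: ((W -> not Q) -> (V and M)) iff M

not Q = not False = True
W -> not Q = False -> True = True
V and M = True and True = True
(W -> not Q) -> (V and M) = True -> True = True
((W -> not Q) -> (V and M)) iff M = True iff True = True
Hence S3 is true.

Count: 3.

3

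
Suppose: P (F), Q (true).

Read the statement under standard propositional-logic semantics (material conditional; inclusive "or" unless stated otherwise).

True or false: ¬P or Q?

True

This is ¬P ∨ Q.

¬P = ¬F = T
¬P ∨ Q = T ∨ T = T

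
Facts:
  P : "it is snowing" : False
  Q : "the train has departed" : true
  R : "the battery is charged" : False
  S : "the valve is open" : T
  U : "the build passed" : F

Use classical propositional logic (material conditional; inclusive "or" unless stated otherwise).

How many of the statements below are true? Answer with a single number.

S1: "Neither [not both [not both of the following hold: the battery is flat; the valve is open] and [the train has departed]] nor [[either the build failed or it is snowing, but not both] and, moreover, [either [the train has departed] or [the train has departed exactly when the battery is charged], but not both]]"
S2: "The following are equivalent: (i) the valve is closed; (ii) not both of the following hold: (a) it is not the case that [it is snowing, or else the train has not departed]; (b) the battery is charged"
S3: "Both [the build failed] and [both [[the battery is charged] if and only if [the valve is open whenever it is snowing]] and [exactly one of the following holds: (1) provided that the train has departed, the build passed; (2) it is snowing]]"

S1: Formalization: ((not R nand S) nand Q) nor ((not U xor P) and (Q xor (Q iff R)))

not R = not False = True
not R nand S = True nand True = False
(not R nand S) nand Q = False nand True = True
not U = not False = True
not U xor P = True xor False = True
Q iff R = True iff False = False
Q xor (Q iff R) = True xor False = True
(not U xor P) and (Q xor (Q iff R)) = True and True = True
((not R nand S) nand Q) nor ((not U xor P) and (Q xor (Q iff R))) = True nor True = False
Thus S1 is false.

S2: Parsed as not S iff (not (P or not Q) nand R)

not S = not True = False
not Q = not True = False
P or not Q = False or False = False
not (P or not Q) = not False = True
not (P or not Q) nand R = True nand False = True
not S iff (not (P or not Q) nand R) = False iff True = False
Hence S2 is false.

S3: Parsed as not U and ((R iff (P -> S)) and ((Q -> U) xor P))

not U = not False = True
P -> S = False -> True = True
R iff (P -> S) = False iff True = False
Q -> U = True -> False = False
(Q -> U) xor P = False xor False = False
(R iff (P -> S)) and ((Q -> U) xor P) = False and False = False
not U and ((R iff (P -> S)) and ((Q -> U) xor P)) = True and False = False
Hence S3 is false.

0 of the 3 statements are true (none).

0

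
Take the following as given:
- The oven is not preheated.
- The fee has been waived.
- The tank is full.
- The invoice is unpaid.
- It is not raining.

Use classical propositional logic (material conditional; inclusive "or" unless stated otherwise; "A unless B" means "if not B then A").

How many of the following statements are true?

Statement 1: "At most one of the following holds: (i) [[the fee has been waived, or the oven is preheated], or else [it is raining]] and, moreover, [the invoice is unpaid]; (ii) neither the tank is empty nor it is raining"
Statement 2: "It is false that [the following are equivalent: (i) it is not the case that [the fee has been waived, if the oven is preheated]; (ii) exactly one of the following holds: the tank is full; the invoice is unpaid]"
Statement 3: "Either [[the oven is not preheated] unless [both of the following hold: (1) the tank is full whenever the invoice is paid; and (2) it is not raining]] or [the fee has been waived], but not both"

Let H = "the fee has been waived" (T), N = "the oven is preheated" (F), G = "it is raining" (F), U = "the invoice is paid" (F), M = "the tank is full" (T).

Statement 1: In symbols: (((H | N) | G) & ~U) nand (~M nor G)

H | N = T | F = T
(H | N) | G = T | F = T
~U = ~F = T
((H | N) | G) & ~U = T & T = T
~M = ~T = F
~M nor G = F nor F = T
(((H | N) | G) & ~U) nand (~M nor G) = T nand T = F
So Statement 1 is false.

Statement 2: In symbols: ~(~(N -> H) <-> (M xor ~U))

N -> H = F -> T = T
~(N -> H) = ~T = F
~U = ~F = T
M xor ~U = T xor T = F
~(N -> H) <-> (M xor ~U) = F <-> F = T
~(~(N -> H) <-> (M xor ~U)) = ~T = F
Thus Statement 2 is false.

Statement 3: Formalization: (~N | ((U -> M) & ~G)) xor H

~N = ~F = T
U -> M = F -> T = T
~G = ~F = T
(U -> M) & ~G = T & T = T
~N | ((U -> M) & ~G) = T | T = T
(~N | ((U -> M) & ~G)) xor H = T xor T = F
Hence Statement 3 is false.

True statements: 0 (none).

0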